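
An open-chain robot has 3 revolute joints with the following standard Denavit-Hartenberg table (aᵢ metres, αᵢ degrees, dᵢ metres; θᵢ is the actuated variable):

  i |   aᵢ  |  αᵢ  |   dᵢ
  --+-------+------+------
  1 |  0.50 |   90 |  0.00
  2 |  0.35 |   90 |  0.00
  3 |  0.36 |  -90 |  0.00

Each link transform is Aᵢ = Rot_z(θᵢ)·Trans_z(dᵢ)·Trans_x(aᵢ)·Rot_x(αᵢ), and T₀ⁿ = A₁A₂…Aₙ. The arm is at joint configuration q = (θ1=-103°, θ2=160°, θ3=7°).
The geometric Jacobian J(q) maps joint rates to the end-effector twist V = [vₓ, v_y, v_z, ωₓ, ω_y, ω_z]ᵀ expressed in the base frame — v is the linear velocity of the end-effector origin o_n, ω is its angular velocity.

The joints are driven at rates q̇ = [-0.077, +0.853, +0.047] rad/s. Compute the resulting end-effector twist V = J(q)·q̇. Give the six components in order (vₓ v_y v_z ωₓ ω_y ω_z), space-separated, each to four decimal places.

0.0427 0.2034 -0.5677 -0.8348 0.1762 -0.0328

o_n = [-0.0057, 0.1703, 0.2419]
J₁: ẑ×o_n = [-0.1703, -0.0057, 0.0000], ω = ẑ
J2: z=[-0.9744, 0.2250, 0.0000] o=[-0.1125, -0.4872, 0.0000] → [0.0544, 0.2357, -0.6647, -0.9744, 0.2250, 0.0000]
J3: z=[-0.0769, -0.3333, 0.9397] o=[-0.0385, -0.1667, 0.1197] → [-0.3574, 0.0402, -0.0150, -0.0769, -0.3333, 0.9397]
V = J·q̇ = [0.0427, 0.2034, -0.5677, -0.8348, 0.1762, -0.0328]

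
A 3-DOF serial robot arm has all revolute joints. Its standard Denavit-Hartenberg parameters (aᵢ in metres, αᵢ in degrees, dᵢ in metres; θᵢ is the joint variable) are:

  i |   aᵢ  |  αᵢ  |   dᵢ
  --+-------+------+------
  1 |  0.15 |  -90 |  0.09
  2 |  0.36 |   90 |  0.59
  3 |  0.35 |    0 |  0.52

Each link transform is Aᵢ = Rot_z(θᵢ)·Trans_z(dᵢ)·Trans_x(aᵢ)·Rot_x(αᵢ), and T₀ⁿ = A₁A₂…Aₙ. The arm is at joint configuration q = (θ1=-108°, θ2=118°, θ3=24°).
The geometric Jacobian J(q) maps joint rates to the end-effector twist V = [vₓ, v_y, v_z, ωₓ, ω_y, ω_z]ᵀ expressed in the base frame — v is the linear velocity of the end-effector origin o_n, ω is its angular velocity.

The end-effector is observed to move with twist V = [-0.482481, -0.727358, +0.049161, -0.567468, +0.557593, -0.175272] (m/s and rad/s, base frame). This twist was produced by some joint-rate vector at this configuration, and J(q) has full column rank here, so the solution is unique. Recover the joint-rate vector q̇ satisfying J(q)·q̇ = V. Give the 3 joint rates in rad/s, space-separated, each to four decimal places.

o_n = [0.6069, -0.5021, -0.7543]
J₁: ẑ×o_n = [0.5021, 0.6069, -0.0000], ω = ẑ
J2: z=[0.9511, -0.3090, 0.0000] o=[-0.0464, -0.1427, 0.0900] → [0.2609, 0.8030, -0.1400, 0.9511, -0.3090, 0.0000]
J3: z=[-0.2728, -0.8397, -0.4695] o=[0.5670, -0.1642, -0.2279] → [0.2834, -0.1624, 0.1257, -0.2728, -0.8397, -0.4695]
q̇ = J⁺·V = [-0.3640, -0.7120, -0.4020]

-0.3640 -0.7120 -0.4020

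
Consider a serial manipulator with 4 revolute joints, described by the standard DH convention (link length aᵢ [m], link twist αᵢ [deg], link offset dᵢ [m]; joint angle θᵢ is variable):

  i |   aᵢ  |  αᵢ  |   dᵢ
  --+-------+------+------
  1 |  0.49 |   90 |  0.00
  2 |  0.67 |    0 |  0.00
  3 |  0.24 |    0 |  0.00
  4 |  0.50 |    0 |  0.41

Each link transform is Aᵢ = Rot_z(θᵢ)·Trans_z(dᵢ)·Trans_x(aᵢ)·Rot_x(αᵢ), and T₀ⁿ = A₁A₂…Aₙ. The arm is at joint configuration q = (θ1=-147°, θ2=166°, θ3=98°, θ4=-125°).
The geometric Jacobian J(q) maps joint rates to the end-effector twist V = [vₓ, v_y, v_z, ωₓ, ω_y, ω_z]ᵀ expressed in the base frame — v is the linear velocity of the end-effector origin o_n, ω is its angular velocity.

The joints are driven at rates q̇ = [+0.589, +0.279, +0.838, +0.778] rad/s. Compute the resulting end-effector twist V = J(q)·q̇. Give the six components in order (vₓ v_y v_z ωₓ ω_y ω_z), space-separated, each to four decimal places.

o_n = [0.2485, 0.6502, 0.2514]
J₁: ẑ×o_n = [-0.6502, 0.2485, 0.0000], ω = ẑ
J2: z=[-0.5446, 0.8387, 0.0000] o=[-0.4109, -0.2669, 0.0000] → [0.2109, 0.1369, -1.0525, -0.5446, 0.8387, 0.0000]
J3: z=[-0.5446, 0.8387, 0.0000] o=[0.1343, 0.0872, 0.1621] → [0.0749, 0.0487, -0.4024, -0.5446, 0.8387, 0.0000]
J4: z=[-0.5446, 0.8387, 0.0000] o=[0.1553, 0.1009, -0.0766] → [0.2751, 0.1787, -0.3774, -0.5446, 0.8387, 0.0000]
V = J·q̇ = [-0.0473, 0.3643, -0.9245, -1.0321, 1.5893, 0.5890]

-0.0473 0.3643 -0.9245 -1.0321 1.5893 0.5890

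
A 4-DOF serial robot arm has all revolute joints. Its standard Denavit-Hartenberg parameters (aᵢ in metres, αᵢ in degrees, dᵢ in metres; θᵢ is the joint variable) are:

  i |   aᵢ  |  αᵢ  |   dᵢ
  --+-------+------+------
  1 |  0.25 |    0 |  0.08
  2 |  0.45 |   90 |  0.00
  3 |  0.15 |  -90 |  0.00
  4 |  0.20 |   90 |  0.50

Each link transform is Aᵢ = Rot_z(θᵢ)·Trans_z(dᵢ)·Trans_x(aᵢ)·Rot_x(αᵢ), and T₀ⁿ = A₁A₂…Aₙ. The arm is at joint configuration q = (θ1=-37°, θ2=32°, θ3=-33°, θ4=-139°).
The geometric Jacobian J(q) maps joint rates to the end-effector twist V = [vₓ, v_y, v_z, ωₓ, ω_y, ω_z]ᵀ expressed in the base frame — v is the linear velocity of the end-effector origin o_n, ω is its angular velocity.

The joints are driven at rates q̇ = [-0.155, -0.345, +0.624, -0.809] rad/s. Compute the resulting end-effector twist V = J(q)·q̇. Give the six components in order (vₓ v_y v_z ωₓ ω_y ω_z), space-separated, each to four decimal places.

-0.4592 -0.2324 0.2272 -0.4933 -0.5832 -1.1785

o_n = [0.9070, -0.3441, 0.4998]
J₁: ẑ×o_n = [0.3441, 0.9070, -0.0000], ω = ẑ
J2: z=[0.0000, 0.0000, 1.0000] o=[0.1997, -0.1505, 0.0800] → [0.1936, 0.7073, -0.0000, 0.0000, 0.0000, 1.0000]
J3: z=[-0.0872, -0.9962, 0.0000] o=[0.6479, -0.1897, 0.0800] → [-0.4183, 0.0366, 0.2715, -0.0872, -0.9962, 0.0000]
J4: z=[0.5426, -0.0475, 0.8387] o=[0.7733, -0.2006, -0.0017] → [0.0965, -0.1600, -0.0715, 0.5426, -0.0475, 0.8387]
V = J·q̇ = [-0.4592, -0.2324, 0.2272, -0.4933, -0.5832, -1.1785]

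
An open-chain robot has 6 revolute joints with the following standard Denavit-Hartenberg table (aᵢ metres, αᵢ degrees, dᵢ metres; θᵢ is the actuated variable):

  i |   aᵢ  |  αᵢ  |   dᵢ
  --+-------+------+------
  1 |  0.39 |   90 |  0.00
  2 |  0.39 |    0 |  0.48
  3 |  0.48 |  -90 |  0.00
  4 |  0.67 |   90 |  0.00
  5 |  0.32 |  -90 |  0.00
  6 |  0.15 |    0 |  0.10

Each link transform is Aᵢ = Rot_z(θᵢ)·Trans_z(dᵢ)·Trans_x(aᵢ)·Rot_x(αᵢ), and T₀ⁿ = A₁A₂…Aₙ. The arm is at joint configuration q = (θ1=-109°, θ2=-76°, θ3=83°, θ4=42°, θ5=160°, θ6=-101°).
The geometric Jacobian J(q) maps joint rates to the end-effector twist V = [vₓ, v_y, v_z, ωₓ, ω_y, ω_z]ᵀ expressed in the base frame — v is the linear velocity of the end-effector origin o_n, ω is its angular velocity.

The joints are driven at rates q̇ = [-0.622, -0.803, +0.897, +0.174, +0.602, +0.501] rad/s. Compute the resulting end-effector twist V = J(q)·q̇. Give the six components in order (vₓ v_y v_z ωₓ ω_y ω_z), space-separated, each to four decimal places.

o_n = [-0.7596, -1.1397, -0.2695]
J₁: ẑ×o_n = [1.1397, -0.7596, 0.0000], ω = ẑ
J2: z=[-0.9455, 0.3256, 0.0000] o=[-0.1270, -0.3688, 0.0000] → [-0.0877, -0.2548, 0.9349, -0.9455, 0.3256, 0.0000]
J3: z=[-0.9455, 0.3256, 0.0000] o=[-0.6115, -0.3017, -0.3784] → [0.0355, 0.1030, 0.8405, -0.9455, 0.3256, 0.0000]
J4: z=[0.0397, 0.1152, 0.9925] o=[-0.7666, -0.7522, -0.3199] → [0.3904, 0.0050, -0.0162, 0.0397, 0.1152, 0.9925]
J5: z=[-0.9189, -0.3860, 0.0815] o=[-0.5036, -1.3654, -0.2592] → [-0.0145, -0.0303, -0.3062, -0.9189, -0.3860, 0.0815]
J6: z=[-0.1715, 0.2048, -0.9637] o=[-0.6173, -1.0776, -0.1778] → [-0.0786, 0.1214, 0.0398, -0.1715, 0.2048, -0.9637]
V = J·q̇ = [-0.5868, 0.8129, -0.1640, -0.7211, -0.0791, -0.8830]

-0.5868 0.8129 -0.1640 -0.7211 -0.0791 -0.8830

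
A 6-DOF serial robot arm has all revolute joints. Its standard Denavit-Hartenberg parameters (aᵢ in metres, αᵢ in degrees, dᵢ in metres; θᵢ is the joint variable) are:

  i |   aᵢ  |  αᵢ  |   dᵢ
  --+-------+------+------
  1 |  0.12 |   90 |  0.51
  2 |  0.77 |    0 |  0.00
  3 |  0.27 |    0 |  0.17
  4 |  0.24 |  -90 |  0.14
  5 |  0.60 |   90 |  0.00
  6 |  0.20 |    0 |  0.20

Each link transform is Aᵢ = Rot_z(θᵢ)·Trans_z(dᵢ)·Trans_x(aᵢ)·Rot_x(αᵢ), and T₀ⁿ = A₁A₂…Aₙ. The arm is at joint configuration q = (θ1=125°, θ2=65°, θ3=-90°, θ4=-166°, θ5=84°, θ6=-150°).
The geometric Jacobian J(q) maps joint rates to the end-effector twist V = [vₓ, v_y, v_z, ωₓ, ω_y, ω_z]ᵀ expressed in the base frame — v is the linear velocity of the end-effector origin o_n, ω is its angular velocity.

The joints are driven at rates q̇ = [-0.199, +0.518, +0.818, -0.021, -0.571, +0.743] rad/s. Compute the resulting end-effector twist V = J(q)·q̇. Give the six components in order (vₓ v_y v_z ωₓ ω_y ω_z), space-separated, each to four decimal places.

o_n = [-0.2112, 0.1385, 1.2842]
J₁: ẑ×o_n = [-0.1385, -0.2112, 0.0000], ω = ẑ
J2: z=[0.8192, 0.5736, 0.0000] o=[-0.0688, 0.0983, 0.5100] → [0.4440, -0.6342, 0.1146, 0.8192, 0.5736, 0.0000]
J3: z=[0.8192, 0.5736, 0.0000] o=[-0.2555, 0.3649, 1.2079] → [0.0438, -0.0625, -0.2108, 0.8192, 0.5736, 0.0000]
J4: z=[0.8192, 0.5736, 0.0000] o=[-0.2566, 0.6628, 1.0938] → [0.1092, -0.1560, -0.4556, 0.8192, 0.5736, 0.0000]
J5: z=[0.1094, -0.1563, -0.9816] o=[-0.0068, 0.5501, 1.1395] → [-0.4267, 0.1848, -0.0770, 0.1094, -0.1563, -0.9816]
J6: z=[0.6456, -0.7397, 0.1898] o=[-0.4603, 0.1574, 1.1515] → [-0.0945, -0.0384, 0.1720, 0.6456, -0.7397, 0.1898]
V = J·q̇ = [0.4645, -0.4684, 0.0682, 1.4944, 0.2939, 0.5025]

0.4645 -0.4684 0.0682 1.4944 0.2939 0.5025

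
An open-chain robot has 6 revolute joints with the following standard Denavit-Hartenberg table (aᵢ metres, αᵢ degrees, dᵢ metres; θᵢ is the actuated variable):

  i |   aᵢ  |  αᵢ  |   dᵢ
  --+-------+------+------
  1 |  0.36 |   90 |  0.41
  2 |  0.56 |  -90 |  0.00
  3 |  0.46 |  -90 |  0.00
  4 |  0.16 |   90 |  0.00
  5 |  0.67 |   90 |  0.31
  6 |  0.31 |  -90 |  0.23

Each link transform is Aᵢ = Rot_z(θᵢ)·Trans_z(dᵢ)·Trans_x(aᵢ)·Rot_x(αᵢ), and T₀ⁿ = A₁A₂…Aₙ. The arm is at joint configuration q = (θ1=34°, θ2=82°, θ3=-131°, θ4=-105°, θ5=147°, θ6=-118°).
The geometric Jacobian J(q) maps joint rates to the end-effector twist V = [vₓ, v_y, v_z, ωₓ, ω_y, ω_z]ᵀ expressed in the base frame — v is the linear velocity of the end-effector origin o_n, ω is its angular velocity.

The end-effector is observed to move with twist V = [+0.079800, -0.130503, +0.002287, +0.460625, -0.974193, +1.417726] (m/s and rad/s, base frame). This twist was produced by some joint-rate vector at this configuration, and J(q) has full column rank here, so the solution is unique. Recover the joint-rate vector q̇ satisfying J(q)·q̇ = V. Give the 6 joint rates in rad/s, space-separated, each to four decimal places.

o_n = [0.8716, -0.2140, 0.9980]
J₁: ẑ×o_n = [0.2140, 0.8716, -0.0000], ω = ẑ
J2: z=[0.5592, -0.8290, 0.0000] o=[0.2985, 0.2013, 0.4100] → [-0.4875, -0.3288, 0.2429, 0.5592, -0.8290, 0.0000]
J3: z=[-0.8210, -0.5538, 0.1392] o=[0.3631, 0.2449, 0.9646] → [0.0453, 0.0983, 0.6584, -0.8210, -0.5538, 0.1392]
J4: z=[0.4539, -0.4852, 0.7474] o=[0.5224, -0.0664, 0.6657] → [-0.0509, 0.1102, 0.1024, 0.4539, -0.4852, 0.7474]
J5: z=[-0.1220, 0.7970, 0.5915] o=[0.3812, -0.1240, 0.7141] → [0.2796, 0.3248, -0.3799, -0.1220, 0.7970, 0.5915]
J6: z=[-0.1000, -0.6028, 0.7916] o=[1.0049, 0.1482, 1.0002] → [0.2880, -0.1057, -0.0441, -0.1000, -0.6028, 0.7916]
q̇ = J⁺·V = [-0.1180, 0.4830, 0.0160, 0.7620, 0.4320, 0.8950]

-0.1180 0.4830 0.0160 0.7620 0.4320 0.8950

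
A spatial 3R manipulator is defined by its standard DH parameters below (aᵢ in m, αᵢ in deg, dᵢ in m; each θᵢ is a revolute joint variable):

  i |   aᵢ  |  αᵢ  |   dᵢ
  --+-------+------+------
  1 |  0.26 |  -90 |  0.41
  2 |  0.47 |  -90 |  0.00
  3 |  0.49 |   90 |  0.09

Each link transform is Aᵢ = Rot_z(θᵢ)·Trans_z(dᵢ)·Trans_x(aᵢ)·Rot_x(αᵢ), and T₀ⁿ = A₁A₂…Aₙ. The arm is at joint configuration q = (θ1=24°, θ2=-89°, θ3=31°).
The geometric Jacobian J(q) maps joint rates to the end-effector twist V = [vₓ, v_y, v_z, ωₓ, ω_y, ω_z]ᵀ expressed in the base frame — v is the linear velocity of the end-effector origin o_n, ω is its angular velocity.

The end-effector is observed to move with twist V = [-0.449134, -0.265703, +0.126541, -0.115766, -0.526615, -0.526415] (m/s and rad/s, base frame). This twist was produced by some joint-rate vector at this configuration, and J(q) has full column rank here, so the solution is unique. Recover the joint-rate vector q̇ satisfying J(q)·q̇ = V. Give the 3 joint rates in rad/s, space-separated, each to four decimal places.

o_n = [0.4366, -0.0819, 1.2983]
J₁: ẑ×o_n = [0.0819, 0.4366, -0.0000], ω = ẑ
J2: z=[-0.4067, 0.9135, 0.0000] o=[0.2375, 0.1058, 0.4100] → [0.8115, 0.3613, -0.1055, -0.4067, 0.9135, 0.0000]
J3: z=[0.9134, 0.4067, -0.0175] o=[0.2450, 0.1091, 0.8799] → [0.1668, -0.3855, -0.2523, 0.9134, 0.4067, -0.0175]
q̇ = J⁺·V = [-0.5320, -0.4340, -0.3200]

-0.5320 -0.4340 -0.3200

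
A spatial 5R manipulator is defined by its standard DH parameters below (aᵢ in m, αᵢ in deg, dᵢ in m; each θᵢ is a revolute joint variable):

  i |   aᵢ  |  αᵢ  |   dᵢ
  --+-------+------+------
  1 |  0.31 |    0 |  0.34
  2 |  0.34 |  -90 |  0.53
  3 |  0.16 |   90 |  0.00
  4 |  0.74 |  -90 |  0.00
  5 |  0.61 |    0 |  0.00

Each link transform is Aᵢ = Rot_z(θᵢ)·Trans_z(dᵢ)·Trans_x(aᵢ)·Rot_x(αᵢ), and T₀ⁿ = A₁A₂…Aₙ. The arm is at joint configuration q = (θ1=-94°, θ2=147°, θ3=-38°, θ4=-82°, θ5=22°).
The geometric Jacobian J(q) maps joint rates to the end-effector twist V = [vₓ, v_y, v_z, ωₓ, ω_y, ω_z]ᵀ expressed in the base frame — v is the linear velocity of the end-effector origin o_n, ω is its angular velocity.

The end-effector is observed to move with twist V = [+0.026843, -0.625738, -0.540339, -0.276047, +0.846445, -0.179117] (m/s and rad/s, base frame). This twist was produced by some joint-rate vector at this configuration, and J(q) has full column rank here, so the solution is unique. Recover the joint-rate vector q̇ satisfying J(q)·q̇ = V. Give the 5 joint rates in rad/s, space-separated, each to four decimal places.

0.3110 -0.9570 0.6330 0.0540 0.6960

o_n = [1.4622, -0.4884, 0.9003]
J₁: ẑ×o_n = [0.4884, 1.4622, -0.0000], ω = ẑ
J2: z=[0.0000, 0.0000, 1.0000] o=[-0.0216, -0.3092, 0.3400] → [0.1791, 1.4839, -0.0000, 0.0000, 0.0000, 1.0000]
J3: z=[-0.7986, 0.6018, 0.0000] o=[0.1830, -0.0377, 0.8700] → [0.0182, 0.0242, -0.4099, -0.7986, 0.6018, 0.0000]
J4: z=[-0.3705, -0.4917, 0.7880] o=[0.2589, 0.0630, 0.9685] → [0.4680, 0.9230, 0.7960, -0.3705, -0.4917, 0.7880]
J5: z=[0.3585, 0.7070, 0.6097] o=[0.8930, -0.3132, 1.0319] → [0.0138, 0.3943, -0.4653, 0.3585, 0.7070, 0.6097]
q̇ = J⁺·V = [0.3110, -0.9570, 0.6330, 0.0540, 0.6960]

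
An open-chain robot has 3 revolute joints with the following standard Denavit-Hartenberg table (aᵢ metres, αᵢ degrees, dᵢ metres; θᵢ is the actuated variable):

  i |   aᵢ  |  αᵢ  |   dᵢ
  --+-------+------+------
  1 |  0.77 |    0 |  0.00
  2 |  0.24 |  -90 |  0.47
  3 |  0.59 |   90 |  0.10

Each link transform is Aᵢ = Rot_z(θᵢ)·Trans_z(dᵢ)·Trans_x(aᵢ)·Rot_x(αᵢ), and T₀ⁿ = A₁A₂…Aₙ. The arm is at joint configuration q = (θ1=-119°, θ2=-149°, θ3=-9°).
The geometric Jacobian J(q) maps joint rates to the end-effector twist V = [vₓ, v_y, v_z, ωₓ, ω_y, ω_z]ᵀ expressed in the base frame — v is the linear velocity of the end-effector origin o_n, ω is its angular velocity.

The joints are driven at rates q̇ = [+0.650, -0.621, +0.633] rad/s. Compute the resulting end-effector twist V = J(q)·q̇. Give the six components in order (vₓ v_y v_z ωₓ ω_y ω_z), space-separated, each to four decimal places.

o_n = [-0.5020, 0.1453, 0.5623]
J₁: ẑ×o_n = [-0.1453, -0.5020, 0.0000], ω = ẑ
J2: z=[0.0000, 0.0000, 1.0000] o=[-0.3733, -0.6735, 0.0000] → [-0.8187, -0.1287, 0.0000, 0.0000, 0.0000, 1.0000]
J3: z=[-0.9994, -0.0349, 0.0000] o=[-0.3817, -0.4336, 0.4700] → [-0.0032, 0.0922, -0.5827, -0.9994, -0.0349, 0.0000]
V = J·q̇ = [0.4120, -0.1880, -0.3689, -0.6326, -0.0221, 0.0290]

0.4120 -0.1880 -0.3689 -0.6326 -0.0221 0.0290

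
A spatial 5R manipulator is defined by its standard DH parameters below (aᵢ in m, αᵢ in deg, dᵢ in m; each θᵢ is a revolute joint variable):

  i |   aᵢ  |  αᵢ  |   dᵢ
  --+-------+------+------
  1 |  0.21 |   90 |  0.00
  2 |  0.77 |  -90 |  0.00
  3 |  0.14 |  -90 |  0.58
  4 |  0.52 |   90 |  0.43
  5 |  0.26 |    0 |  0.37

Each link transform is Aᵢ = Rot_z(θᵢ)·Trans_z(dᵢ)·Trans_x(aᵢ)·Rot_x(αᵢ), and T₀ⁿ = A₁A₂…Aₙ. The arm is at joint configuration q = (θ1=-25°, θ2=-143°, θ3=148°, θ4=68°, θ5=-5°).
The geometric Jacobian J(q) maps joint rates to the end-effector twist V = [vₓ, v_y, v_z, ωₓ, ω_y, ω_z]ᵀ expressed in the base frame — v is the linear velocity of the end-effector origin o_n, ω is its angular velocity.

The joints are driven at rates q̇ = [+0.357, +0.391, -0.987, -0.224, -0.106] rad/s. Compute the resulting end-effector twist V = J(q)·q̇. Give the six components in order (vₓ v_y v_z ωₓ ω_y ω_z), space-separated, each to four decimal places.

0.5041 0.9315 -0.0653 -0.8132 0.0999 1.0554

o_n = [0.2904, -0.0635, 0.0649]
J₁: ẑ×o_n = [0.0635, 0.2904, -0.0000], ω = ẑ
J2: z=[-0.4226, -0.9063, 0.0000] o=[0.1903, -0.0887, 0.0000] → [-0.0588, 0.0274, 0.0800, -0.4226, -0.9063, 0.0000]
J3: z=[0.5454, -0.2543, -0.7986] o=[-0.3670, 0.1711, -0.4634] → [-0.3218, -0.8132, 0.0392, 0.5454, -0.2543, -0.7986]
J4: z=[0.0252, -0.9474, 0.3189] o=[0.0666, 0.0508, -0.8552] → [-0.8353, 0.0482, 0.2091, 0.0252, -0.9474, 0.3189]
J5: z=[0.9811, 0.0846, 0.1740] o=[-0.0223, -0.1962, -0.2336] → [0.0022, -0.2384, 0.1037, 0.9811, 0.0846, 0.1740]
V = J·q̇ = [0.5041, 0.9315, -0.0653, -0.8132, 0.0999, 1.0554]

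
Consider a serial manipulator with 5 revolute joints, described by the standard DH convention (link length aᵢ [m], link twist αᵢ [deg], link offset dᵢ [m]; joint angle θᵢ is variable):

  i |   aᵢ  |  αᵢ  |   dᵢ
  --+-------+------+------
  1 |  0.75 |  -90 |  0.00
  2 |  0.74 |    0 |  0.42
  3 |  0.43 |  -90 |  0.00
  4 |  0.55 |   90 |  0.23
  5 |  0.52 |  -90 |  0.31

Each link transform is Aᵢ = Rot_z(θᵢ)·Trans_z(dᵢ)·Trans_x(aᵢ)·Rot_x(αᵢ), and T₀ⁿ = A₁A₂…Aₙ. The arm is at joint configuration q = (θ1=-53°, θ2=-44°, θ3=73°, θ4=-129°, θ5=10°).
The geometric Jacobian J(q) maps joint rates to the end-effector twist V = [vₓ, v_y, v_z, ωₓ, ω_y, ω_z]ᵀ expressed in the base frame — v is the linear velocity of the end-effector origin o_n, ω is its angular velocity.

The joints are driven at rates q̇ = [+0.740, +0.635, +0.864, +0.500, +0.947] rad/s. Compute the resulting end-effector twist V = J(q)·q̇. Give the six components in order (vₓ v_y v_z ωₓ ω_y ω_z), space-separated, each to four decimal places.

0.4667 0.8961 -0.0799 0.1879 1.2511 0.6595

o_n = [1.2648, 0.0668, 0.4663]
J₁: ẑ×o_n = [-0.0668, 1.2648, 0.0000], ω = ẑ
J2: z=[0.7986, 0.6018, 0.0000] o=[0.4514, -0.5990, 0.0000] → [0.2806, -0.3724, 0.0422, 0.7986, 0.6018, 0.0000]
J3: z=[0.7986, 0.6018, 0.0000] o=[1.1071, -0.7713, 0.5140] → [-0.0287, 0.0381, 0.5745, 0.7986, 0.6018, 0.0000]
J4: z=[-0.2918, 0.3872, -0.8746] o=[1.3335, -1.0717, 0.3056] → [1.0580, 0.1070, -0.3056, -0.2918, 0.3872, -0.8746]
J5: z=[-0.9117, 0.1641, 0.3768] o=[1.4255, -0.4836, 0.2722] → [-0.1755, 0.1164, -0.4754, -0.9117, 0.1641, 0.3768]
V = J·q̇ = [0.4667, 0.8961, -0.0799, 0.1879, 1.2511, 0.6595]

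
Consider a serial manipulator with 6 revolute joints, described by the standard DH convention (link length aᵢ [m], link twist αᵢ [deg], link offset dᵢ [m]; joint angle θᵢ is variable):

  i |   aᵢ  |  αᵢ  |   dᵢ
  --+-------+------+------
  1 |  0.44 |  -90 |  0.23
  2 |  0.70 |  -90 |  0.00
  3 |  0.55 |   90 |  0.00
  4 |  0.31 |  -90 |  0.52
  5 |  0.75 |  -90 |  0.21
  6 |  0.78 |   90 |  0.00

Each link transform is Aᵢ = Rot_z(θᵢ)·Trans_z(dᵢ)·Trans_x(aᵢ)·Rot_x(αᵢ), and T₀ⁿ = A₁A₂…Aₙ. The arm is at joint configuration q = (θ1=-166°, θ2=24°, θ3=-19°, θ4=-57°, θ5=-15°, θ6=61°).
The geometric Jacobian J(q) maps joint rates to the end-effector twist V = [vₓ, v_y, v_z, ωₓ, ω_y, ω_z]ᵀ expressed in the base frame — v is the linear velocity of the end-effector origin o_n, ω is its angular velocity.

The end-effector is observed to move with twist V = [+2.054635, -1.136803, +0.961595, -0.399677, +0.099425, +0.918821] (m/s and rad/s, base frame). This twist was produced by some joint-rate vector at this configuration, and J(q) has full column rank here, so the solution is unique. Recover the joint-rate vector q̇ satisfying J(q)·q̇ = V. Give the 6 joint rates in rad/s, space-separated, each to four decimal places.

0.7950 0.0360 -0.5530 -0.8320 0.3200 -0.5420

o_n = [-1.8879, -1.5694, 1.0078]
J₁: ẑ×o_n = [1.5694, -1.8879, 0.0000], ω = ẑ
J2: z=[0.2419, -0.9703, 0.0000] o=[-0.4269, -0.1064, 0.2300] → [-0.7547, -0.1882, -1.7715, 0.2419, -0.9703, 0.0000]
J3: z=[0.3947, 0.0984, -0.9135] o=[-1.0474, -0.2612, -0.0547] → [-1.0906, 0.3485, -0.4336, 0.3947, 0.0984, -0.9135]
J4: z=[0.5173, -0.8455, 0.1324] o=[-1.4651, -0.5498, -0.2662] → [-0.9421, -0.7151, -0.8850, 0.5173, -0.8455, 0.1324]
J5: z=[-0.4219, -0.3866, -0.8201] o=[-1.4269, -1.1037, -0.0248] → [-0.7811, 0.8138, 0.0183, -0.4219, -0.3866, -0.8201]
J6: z=[-0.6924, 0.7213, 0.0162] o=[-1.9544, -1.6159, 0.2320] → [0.5588, 0.5382, -0.0801, -0.6924, 0.7213, 0.0162]
q̇ = J⁺·V = [0.7950, 0.0360, -0.5530, -0.8320, 0.3200, -0.5420]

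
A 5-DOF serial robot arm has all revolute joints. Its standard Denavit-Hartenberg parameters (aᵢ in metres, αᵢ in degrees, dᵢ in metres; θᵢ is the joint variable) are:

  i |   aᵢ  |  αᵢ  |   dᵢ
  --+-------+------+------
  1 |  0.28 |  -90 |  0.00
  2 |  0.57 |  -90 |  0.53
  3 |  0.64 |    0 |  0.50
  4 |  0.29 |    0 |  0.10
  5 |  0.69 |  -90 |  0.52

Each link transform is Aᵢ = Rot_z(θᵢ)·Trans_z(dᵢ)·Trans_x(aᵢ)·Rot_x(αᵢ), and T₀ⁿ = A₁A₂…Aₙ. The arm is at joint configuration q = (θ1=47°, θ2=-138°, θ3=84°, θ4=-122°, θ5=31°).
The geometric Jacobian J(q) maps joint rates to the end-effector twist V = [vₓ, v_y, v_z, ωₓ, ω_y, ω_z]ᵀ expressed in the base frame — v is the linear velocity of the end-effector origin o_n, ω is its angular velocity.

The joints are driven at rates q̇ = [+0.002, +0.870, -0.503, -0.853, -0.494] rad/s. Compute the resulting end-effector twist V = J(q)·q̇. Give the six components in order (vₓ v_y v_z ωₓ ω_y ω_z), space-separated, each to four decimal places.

-0.0293 2.3297 0.2984 -1.4805 -0.3120 -1.3728

o_n = [-0.1978, 0.0168, 1.8697]
J₁: ẑ×o_n = [-0.0168, -0.1978, 0.0000], ω = ẑ
J2: z=[-0.7314, 0.6820, 0.0000] o=[0.1910, 0.2048, 0.0000] → [1.2751, 1.3674, 0.4027, -0.7314, 0.6820, 0.0000]
J3: z=[0.4563, 0.4894, 0.7431] o=[-0.4855, 0.2564, 0.3814] → [0.9064, -0.4654, -0.2502, 0.4563, 0.4894, 0.7431]
J4: z=[0.4563, 0.4894, 0.7431] o=[0.1742, 0.0307, 0.7977] → [0.5349, -0.7657, 0.1757, 0.4563, 0.4894, 0.7431]
J5: z=[0.4563, 0.4894, 0.7431] o=[-0.0265, 0.0772, 1.0250] → [0.4583, -0.5128, 0.0563, 0.4563, 0.4894, 0.7431]
V = J·q̇ = [-0.0293, 2.3297, 0.2984, -1.4805, -0.3120, -1.3728]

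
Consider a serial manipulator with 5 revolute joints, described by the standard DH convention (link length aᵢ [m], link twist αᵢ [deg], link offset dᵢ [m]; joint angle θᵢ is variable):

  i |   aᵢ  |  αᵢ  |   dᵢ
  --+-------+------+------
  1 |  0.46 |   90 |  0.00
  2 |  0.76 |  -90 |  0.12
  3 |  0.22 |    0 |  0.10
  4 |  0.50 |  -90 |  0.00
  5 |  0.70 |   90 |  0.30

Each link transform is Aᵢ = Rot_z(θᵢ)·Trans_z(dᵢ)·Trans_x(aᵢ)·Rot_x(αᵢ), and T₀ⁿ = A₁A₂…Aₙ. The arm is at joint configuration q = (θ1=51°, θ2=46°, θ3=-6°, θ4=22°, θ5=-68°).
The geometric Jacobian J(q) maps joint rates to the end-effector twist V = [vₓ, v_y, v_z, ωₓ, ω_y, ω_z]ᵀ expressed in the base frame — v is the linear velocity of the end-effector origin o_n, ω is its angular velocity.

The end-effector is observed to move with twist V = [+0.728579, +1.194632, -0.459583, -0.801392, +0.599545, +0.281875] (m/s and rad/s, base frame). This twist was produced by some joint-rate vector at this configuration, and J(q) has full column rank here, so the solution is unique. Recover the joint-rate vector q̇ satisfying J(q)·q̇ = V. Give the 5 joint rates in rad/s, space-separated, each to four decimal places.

0.3130 -0.8290 -0.8210 0.8270 0.1780

o_n = [0.3862, 1.0418, 1.6920]
J₁: ẑ×o_n = [-1.0418, 0.3862, 0.0000], ω = ẑ
J2: z=[0.7771, -0.6293, 0.0000] o=[0.2895, 0.3575, 0.0000] → [-1.0648, -1.3149, 0.5927, 0.7771, -0.6293, 0.0000]
J3: z=[-0.4527, -0.5590, 0.6947] o=[0.7150, 0.6923, 0.5467] → [-0.8830, 0.2901, -0.3420, -0.4527, -0.5590, 0.6947]
J4: z=[-0.4527, -0.5590, 0.6947] o=[0.7832, 0.7400, 0.7736] → [-0.7231, 0.1400, -0.3586, -0.4527, -0.5590, 0.6947]
J5: z=[-0.8675, 0.4561, -0.1983] o=[0.8862, 1.0862, 1.1193] → [0.2524, 0.5960, 0.2666, -0.8675, 0.4561, -0.1983]
q̇ = J⁺·V = [0.3130, -0.8290, -0.8210, 0.8270, 0.1780]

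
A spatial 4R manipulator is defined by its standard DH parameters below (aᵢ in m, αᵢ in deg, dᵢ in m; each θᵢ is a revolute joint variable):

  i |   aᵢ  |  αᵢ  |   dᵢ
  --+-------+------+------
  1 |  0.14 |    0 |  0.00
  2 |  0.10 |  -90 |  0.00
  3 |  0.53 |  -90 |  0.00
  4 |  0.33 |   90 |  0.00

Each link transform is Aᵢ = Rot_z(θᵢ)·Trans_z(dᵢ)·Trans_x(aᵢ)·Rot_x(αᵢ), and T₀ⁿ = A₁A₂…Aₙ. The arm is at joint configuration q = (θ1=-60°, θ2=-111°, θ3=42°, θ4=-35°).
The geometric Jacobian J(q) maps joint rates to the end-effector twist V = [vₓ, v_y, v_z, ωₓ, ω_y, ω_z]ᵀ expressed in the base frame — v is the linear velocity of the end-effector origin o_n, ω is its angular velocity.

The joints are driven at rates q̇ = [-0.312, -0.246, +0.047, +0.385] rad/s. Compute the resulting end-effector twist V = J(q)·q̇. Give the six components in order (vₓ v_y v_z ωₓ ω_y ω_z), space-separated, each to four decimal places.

o_n = [-0.5866, -0.4169, -0.5355]
J₁: ẑ×o_n = [0.4169, -0.5866, 0.0000], ω = ẑ
J2: z=[0.0000, 0.0000, 1.0000] o=[0.0700, -0.1212, 0.0000] → [0.2956, -0.6566, 0.0000, 0.0000, 0.0000, 1.0000]
J3: z=[0.1564, -0.9877, 0.0000] o=[-0.0288, -0.1369, 0.0000] → [0.5289, 0.0838, -0.5948, 0.1564, -0.9877, 0.0000]
J4: z=[0.6609, 0.1047, -0.7431] o=[-0.4178, -0.1985, -0.3546] → [-0.1812, 0.2450, -0.1267, 0.6609, 0.1047, -0.7431]
V = J·q̇ = [-0.2477, 0.4428, -0.0767, 0.2618, -0.0061, -0.8441]

-0.2477 0.4428 -0.0767 0.2618 -0.0061 -0.8441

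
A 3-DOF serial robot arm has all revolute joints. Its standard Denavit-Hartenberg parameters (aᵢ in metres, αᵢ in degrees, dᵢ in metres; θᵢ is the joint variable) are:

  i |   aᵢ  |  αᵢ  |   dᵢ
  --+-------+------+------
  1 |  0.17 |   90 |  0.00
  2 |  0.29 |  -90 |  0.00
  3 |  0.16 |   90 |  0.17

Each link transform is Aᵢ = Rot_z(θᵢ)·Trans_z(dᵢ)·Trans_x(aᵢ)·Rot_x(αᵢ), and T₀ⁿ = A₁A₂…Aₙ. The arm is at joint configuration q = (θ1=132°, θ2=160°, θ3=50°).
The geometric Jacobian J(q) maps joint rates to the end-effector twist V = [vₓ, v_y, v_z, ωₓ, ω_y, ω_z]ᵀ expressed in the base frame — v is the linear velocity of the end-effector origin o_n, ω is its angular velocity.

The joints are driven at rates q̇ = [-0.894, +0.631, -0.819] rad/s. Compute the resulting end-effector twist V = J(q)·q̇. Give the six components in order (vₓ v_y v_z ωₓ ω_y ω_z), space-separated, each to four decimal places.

o_n = [0.0811, -0.2732, -0.0254]
J₁: ẑ×o_n = [0.2732, 0.0811, -0.0000], ω = ẑ
J2: z=[0.7431, 0.6691, 0.0000] o=[-0.1138, 0.1263, 0.0000] → [-0.0170, 0.0189, -0.4273, 0.7431, 0.6691, 0.0000]
J3: z=[0.2289, -0.2542, -0.9397] o=[0.0686, -0.0762, 0.0992] → [-0.1535, 0.0168, -0.0419, 0.2289, -0.2542, -0.9397]
V = J·q̇ = [-0.1293, -0.0743, -0.2353, 0.2815, 0.6304, -0.1244]

-0.1293 -0.0743 -0.2353 0.2815 0.6304 -0.1244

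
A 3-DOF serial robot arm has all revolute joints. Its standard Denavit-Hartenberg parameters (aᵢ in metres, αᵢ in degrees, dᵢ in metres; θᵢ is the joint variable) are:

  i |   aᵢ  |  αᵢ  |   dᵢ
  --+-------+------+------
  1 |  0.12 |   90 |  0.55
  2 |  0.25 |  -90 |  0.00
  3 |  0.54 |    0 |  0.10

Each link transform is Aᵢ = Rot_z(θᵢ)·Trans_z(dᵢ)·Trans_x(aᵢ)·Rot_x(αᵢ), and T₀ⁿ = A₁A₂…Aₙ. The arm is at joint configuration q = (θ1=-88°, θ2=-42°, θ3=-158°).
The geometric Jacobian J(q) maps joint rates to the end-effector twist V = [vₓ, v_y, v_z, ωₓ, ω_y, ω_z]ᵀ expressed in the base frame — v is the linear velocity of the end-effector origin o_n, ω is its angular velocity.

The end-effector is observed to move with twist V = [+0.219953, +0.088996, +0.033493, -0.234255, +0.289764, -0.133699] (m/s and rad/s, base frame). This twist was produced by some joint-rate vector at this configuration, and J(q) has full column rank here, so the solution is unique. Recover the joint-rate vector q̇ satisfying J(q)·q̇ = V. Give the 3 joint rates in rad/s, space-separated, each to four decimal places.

o_n = [-0.2021, -0.0077, 0.7921]
J₁: ẑ×o_n = [0.0077, -0.2021, 0.0000], ω = ẑ
J2: z=[-0.9994, -0.0349, 0.0000] o=[0.0042, -0.1199, 0.5500] → [-0.0084, 0.2419, -0.1194, -0.9994, -0.0349, 0.0000]
J3: z=[0.0234, -0.6687, 0.7431] o=[0.0107, -0.3056, 0.3827] → [-0.4951, -0.1677, -0.1354, 0.0234, -0.6687, 0.7431]
q̇ = J⁺·V = [0.1970, 0.2240, -0.4450]

0.1970 0.2240 -0.4450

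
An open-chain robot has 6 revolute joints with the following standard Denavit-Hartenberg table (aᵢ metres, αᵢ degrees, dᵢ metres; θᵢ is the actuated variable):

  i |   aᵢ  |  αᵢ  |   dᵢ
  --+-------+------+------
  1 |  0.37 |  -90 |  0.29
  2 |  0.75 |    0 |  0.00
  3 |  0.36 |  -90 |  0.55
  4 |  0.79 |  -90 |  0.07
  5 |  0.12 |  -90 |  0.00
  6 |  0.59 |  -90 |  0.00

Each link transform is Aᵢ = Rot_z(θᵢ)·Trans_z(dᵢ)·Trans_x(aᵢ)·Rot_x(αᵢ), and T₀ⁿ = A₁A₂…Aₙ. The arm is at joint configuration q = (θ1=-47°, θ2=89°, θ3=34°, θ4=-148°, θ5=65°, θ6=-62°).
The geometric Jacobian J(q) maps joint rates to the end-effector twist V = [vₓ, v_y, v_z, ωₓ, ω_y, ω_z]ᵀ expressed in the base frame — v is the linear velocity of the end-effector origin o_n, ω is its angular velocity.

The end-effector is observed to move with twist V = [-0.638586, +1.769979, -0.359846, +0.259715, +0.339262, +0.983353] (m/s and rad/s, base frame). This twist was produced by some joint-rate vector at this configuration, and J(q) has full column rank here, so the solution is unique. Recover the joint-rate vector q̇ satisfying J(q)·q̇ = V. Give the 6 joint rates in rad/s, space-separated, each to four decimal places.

0.6810 0.8610 0.1300 0.2800 -0.5970 0.1320

o_n = [1.5890, 0.4944, -0.4700]
J₁: ẑ×o_n = [-0.4944, 1.5890, 0.0000], ω = ẑ
J2: z=[0.7314, 0.6820, 0.0000] o=[0.2523, -0.2706, 0.2900] → [-0.5183, 0.5558, -0.3521, 0.7314, 0.6820, 0.0000]
J3: z=[0.7314, 0.6820, 0.0000] o=[0.2613, -0.2802, -0.4599] → [-0.0069, 0.0074, -0.3390, 0.7314, 0.6820, 0.0000]
J4: z=[-0.5720, 0.6134, 0.5446] o=[0.5298, 0.2383, -0.7618] → [0.0395, 0.7438, -0.7962, -0.5720, 0.6134, 0.5446]
J5: z=[0.4234, 0.7894, -0.4444] o=[1.0448, 0.2999, -0.1618] → [-0.1568, -0.1114, -0.3473, 0.4234, 0.7894, -0.4444]
J6: z=[-0.3950, -0.2806, -0.8748] o=[1.1426, 0.2344, -0.1850] → [0.3074, -0.5031, 0.0225, -0.3950, -0.2806, -0.8748]
q̇ = J⁺·V = [0.6810, 0.8610, 0.1300, 0.2800, -0.5970, 0.1320]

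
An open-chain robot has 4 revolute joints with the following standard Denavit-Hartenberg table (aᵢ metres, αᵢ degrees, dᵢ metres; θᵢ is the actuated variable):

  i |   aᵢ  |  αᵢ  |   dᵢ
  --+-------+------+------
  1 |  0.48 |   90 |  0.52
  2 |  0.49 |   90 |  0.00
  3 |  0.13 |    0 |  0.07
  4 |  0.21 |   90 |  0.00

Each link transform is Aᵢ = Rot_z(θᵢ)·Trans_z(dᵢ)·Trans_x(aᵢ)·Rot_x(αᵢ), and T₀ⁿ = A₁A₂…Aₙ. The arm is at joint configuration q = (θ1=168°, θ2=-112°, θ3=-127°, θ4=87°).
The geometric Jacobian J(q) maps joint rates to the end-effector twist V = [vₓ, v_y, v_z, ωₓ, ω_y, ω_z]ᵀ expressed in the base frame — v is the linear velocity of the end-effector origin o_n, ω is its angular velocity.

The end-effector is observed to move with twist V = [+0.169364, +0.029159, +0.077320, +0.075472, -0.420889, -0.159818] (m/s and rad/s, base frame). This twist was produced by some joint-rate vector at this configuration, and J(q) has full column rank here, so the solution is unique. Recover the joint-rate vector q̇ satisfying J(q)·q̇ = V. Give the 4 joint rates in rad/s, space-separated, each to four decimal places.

o_n = [-0.2459, -0.1919, 0.0153]
J₁: ẑ×o_n = [0.1919, -0.2459, 0.0000], ω = ẑ
J2: z=[0.2079, 0.9781, 0.0000] o=[-0.4695, 0.0998, 0.5200] → [-0.4937, 0.1049, -0.2794, 0.2079, 0.9781, 0.0000]
J3: z=[0.9069, -0.1928, 0.3746] o=[-0.2900, 0.0616, 0.0657] → [0.1047, 0.0622, -0.2214, 0.9069, -0.1928, 0.3746]
J4: z=[0.9069, -0.1928, 0.3746] o=[-0.2767, -0.0473, 0.1644] → [0.0829, 0.1468, -0.1252, 0.9069, -0.1928, 0.3746]
q̇ = J⁺·V = [-0.2250, -0.3960, 0.1200, 0.0540]

-0.2250 -0.3960 0.1200 0.0540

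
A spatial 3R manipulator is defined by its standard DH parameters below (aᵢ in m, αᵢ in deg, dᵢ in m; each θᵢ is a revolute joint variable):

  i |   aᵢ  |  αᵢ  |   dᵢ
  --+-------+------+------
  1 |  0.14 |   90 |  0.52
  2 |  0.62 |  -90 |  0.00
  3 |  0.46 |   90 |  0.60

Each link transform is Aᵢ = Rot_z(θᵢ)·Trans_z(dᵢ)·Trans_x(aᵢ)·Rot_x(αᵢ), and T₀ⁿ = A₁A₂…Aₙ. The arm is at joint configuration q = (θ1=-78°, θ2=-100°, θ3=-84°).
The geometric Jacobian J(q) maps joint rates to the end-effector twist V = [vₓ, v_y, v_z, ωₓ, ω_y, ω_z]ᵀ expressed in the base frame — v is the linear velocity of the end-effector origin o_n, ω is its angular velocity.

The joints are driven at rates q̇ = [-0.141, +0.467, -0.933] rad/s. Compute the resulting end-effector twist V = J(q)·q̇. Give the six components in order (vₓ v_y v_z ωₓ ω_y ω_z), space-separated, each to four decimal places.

o_n = [-0.3196, -0.6966, -0.2421]
J₁: ẑ×o_n = [0.6966, -0.3196, 0.0000], ω = ẑ
J2: z=[-0.9781, -0.2079, 0.0000] o=[0.0291, -0.1369, 0.5200] → [0.1585, -0.7455, 0.4749, -0.9781, -0.2079, 0.0000]
J3: z=[0.2048, -0.9633, -0.1736] o=[0.0067, -0.0316, -0.0906] → [0.0305, 0.0877, -0.4505, 0.2048, -0.9633, -0.1736]
V = J·q̇ = [-0.0527, -0.3849, 0.6421, -0.6478, 0.8017, 0.0210]

-0.0527 -0.3849 0.6421 -0.6478 0.8017 0.0210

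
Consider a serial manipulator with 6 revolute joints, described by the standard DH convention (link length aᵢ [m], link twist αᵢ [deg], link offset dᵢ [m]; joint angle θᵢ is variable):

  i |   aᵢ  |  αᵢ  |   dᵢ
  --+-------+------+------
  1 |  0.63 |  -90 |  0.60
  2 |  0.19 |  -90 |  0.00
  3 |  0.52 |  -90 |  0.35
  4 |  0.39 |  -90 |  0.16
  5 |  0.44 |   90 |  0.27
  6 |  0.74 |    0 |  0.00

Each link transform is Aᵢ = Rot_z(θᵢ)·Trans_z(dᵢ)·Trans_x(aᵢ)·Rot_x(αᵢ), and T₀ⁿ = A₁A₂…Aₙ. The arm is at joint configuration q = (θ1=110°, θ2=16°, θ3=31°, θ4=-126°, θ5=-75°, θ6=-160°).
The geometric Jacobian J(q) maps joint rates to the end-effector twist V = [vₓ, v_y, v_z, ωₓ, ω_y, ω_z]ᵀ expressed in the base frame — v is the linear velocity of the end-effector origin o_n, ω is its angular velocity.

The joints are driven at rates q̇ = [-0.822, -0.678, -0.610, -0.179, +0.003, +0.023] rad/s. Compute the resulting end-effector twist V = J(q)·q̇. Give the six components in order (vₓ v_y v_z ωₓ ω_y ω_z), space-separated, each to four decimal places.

0.3778 0.6027 0.2656 0.4125 0.4386 -0.2483

o_n = [-0.2344, 0.9437, -0.1437]
J₁: ẑ×o_n = [-0.9437, -0.2344, 0.0000], ω = ẑ
J2: z=[-0.9397, -0.3420, 0.0000] o=[-0.2155, 0.5920, 0.6000] → [0.2544, -0.6988, -0.3370, -0.9397, -0.3420, 0.0000]
J3: z=[0.0943, -0.2590, -0.9613] o=[-0.2779, 0.7636, 0.5476] → [0.3522, 0.0233, 0.0283, 0.0943, -0.2590, -0.9613]
J4: z=[0.9748, -0.1721, 0.1420] o=[-0.1398, 1.1672, 0.0883] → [0.0716, 0.2127, -0.2341, 0.9748, -0.1721, 0.1420]
J5: z=[0.2190, 0.6167, -0.7562] o=[-0.0004, 0.8401, -0.1381] → [0.0749, 0.1781, 0.1670, 0.2190, 0.6167, -0.7562]
J6: z=[0.2934, 0.6975, 0.6538] o=[0.4681, 0.8460, -0.3547] → [0.0833, -0.5212, 0.5187, 0.2934, 0.6975, 0.6538]
V = J·q̇ = [0.3778, 0.6027, 0.2656, 0.4125, 0.4386, -0.2483]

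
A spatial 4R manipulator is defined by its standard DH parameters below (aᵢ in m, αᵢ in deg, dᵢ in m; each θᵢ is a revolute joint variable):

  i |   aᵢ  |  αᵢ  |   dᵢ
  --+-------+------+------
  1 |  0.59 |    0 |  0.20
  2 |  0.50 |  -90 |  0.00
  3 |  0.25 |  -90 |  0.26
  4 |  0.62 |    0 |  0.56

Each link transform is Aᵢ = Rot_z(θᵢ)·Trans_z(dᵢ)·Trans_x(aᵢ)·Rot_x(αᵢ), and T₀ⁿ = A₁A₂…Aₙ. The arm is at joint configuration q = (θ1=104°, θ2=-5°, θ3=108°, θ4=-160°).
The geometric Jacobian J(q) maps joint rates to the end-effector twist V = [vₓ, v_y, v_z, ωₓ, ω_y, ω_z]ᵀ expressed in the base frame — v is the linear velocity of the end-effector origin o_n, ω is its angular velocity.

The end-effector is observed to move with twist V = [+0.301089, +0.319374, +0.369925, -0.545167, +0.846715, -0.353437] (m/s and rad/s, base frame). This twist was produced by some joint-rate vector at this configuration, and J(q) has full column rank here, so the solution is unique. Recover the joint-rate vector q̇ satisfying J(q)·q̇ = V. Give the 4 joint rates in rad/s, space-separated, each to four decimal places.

o_n = [-0.6200, 0.5680, 0.6894]
J₁: ẑ×o_n = [-0.5680, -0.6200, 0.0000], ω = ẑ
J2: z=[0.0000, 0.0000, 1.0000] o=[-0.1427, 0.5725, 0.2000] → [0.0045, -0.4772, 0.0000, 0.0000, 0.0000, 1.0000]
J3: z=[-0.9877, -0.1564, 0.0000] o=[-0.2210, 1.0663, 0.2000] → [-0.0766, 0.4834, 0.4298, -0.9877, -0.1564, 0.0000]
J4: z=[0.1488, -0.9393, 0.3090] o=[-0.4657, 0.9493, -0.0378] → [-0.5652, -0.1559, -0.2017, 0.1488, -0.9393, 0.3090]
q̇ = J⁺·V = [0.3760, -0.4300, 0.4060, -0.9690]

0.3760 -0.4300 0.4060 -0.9690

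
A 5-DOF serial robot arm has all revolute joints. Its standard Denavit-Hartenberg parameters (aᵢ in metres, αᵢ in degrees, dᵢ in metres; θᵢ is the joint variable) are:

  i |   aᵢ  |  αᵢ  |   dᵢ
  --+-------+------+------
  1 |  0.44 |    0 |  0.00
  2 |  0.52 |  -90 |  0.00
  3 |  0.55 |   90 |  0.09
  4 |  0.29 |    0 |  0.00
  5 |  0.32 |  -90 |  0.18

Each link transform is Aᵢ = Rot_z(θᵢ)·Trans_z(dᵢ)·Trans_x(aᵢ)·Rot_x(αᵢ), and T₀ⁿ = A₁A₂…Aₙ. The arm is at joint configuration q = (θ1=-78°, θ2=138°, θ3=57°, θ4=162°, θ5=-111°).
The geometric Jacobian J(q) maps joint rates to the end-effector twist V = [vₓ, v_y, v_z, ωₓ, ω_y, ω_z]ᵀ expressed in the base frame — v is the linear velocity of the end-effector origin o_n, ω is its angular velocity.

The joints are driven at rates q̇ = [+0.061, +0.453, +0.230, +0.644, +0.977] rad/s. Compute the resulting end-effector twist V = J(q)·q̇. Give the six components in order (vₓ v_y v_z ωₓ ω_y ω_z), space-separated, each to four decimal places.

o_n = [0.1856, 0.5892, -0.3008]
J₁: ẑ×o_n = [-0.5892, 0.1856, 0.0000], ω = ẑ
J2: z=[0.0000, 0.0000, 1.0000] o=[0.0915, -0.4304, 0.0000] → [-1.0195, 0.0941, 0.0000, 0.0000, 0.0000, 1.0000]
J3: z=[-0.8660, 0.5000, 0.0000] o=[0.3515, 0.0199, 0.0000] → [-0.1504, -0.2605, -0.4100, -0.8660, 0.5000, 0.0000]
J4: z=[0.4193, 0.7263, 0.5446] o=[0.4233, 0.3244, -0.4613] → [-0.0277, -0.1968, 0.2837, 0.4193, 0.7263, 0.5446]
J5: z=[0.4193, 0.7263, 0.5446] o=[0.2706, 0.2391, -0.2300] → [-0.2421, -0.0166, 0.2086, 0.4193, 0.7263, 0.5446]
V = J·q̇ = [-0.7868, -0.1489, 0.2922, 0.4806, 1.2923, 1.3969]

-0.7868 -0.1489 0.2922 0.4806 1.2923 1.3969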